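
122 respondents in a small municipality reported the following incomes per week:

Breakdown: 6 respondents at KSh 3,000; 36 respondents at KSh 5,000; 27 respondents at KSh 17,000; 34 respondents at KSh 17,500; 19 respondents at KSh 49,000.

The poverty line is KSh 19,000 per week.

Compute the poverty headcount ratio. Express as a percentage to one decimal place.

84.4%

103 of the 122 respondents have income below KSh 19,000.
H = 103/122 = 84.4%.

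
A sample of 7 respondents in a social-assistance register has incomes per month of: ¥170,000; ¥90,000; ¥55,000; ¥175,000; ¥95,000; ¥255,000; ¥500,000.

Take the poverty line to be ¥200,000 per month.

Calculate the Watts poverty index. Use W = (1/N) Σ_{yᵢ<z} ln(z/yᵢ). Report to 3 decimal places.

Poor units: ¥55,000, ¥90,000, ¥95,000, ¥170,000, ¥175,000 (q = 5 of N = 7).
Log shortfalls: ln(200000/55000) = 1.2910; ln(200000/90000) = 0.7985; ln(200000/95000) = 0.7444; ln(200000/170000) = 0.1625; ln(200000/175000) = 0.1335.
W = 3.129983 / 7 = 0.447.

0.447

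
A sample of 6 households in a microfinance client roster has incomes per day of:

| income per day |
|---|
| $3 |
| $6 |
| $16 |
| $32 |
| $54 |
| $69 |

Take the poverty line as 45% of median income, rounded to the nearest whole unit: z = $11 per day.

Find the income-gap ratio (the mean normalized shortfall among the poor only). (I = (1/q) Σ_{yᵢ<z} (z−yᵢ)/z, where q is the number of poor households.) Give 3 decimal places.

Incomes under z: $3, $6 (q = 2 of N = 6).
Relative gaps: 0.7273, 0.4545; sum = 1.181818.
I averages over the q = 2 poor units only: 1.181818 / 2 = 0.591.

0.591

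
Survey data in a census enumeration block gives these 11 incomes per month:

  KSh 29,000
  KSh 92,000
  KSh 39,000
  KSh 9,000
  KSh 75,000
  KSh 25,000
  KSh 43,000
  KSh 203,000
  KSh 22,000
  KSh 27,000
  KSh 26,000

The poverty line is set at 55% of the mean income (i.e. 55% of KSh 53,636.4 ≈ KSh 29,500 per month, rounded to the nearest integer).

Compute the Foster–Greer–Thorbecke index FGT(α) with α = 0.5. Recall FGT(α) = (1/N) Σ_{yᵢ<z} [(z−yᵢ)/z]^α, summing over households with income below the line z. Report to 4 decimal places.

Poor units: KSh 9,000, KSh 22,000, KSh 25,000, KSh 26,000, KSh 27,000, KSh 29,000 (q = 6 of N = 11).
Normalized shortfalls: (29500−9000)/29500 = 0.6949; (29500−22000)/29500 = 0.2542; (29500−25000)/29500 = 0.1525; (29500−26000)/29500 = 0.1186; (29500−27000)/29500 = 0.0847; (29500−29000)/29500 = 0.0169.
Raised to α = 0.5: 0.83362; 0.50422; 0.39057; 0.34445; 0.29111; 0.13019.
Sum = 2.494150; FGT(0.5) = 2.494150 / 11 = 0.2267.

0.2267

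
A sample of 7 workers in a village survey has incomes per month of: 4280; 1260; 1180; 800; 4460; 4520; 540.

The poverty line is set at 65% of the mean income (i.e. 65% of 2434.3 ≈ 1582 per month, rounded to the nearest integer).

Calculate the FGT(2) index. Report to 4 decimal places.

0.1120

Incomes under z: 540, 800, 1180, 1260 (q = 4 of N = 7).
Relative gaps: (1582−540)/1582 = 0.6587; (1582−800)/1582 = 0.4943; (1582−1180)/1582 = 0.2541; (1582−1260)/1582 = 0.2035.
Squared: 0.4338; 0.2443; 0.0646; 0.0414.
Sum = 0.784176; P₂ = 0.784176 / 7 = 0.1120.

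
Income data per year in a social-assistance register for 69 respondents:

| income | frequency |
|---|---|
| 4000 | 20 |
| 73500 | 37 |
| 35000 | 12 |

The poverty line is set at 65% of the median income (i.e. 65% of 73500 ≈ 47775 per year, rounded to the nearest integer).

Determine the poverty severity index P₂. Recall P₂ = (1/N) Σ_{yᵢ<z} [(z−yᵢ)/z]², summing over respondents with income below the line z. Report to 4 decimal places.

0.2558

Poor units: 20×4000, 12×35000 (q = 32 of N = 69).
Gap ratios (z−y)/z: (47775−4000)/47775 = 0.9163 (×20); (47775−35000)/47775 = 0.2674 (×12).
Squared: 0.8396 (×20); 0.0715 (×12).
Sum = 17.649197; P₂ = 17.649197 / 69 = 0.2558.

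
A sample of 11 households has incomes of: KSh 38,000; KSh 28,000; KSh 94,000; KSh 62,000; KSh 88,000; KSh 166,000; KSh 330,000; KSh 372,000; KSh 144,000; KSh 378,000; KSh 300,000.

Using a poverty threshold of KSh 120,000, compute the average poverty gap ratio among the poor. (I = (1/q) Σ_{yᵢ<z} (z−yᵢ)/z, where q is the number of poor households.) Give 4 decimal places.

Below the line: KSh 28,000, KSh 38,000, KSh 62,000, KSh 88,000, KSh 94,000 (q = 5 of N = 11).
Relative gaps: 0.7667, 0.6833, 0.4833, 0.2667, 0.2167; sum = 2.416667.
The income-gap ratio divides by q (the poor only): 2.416667 / 5 = 0.4833.

0.4833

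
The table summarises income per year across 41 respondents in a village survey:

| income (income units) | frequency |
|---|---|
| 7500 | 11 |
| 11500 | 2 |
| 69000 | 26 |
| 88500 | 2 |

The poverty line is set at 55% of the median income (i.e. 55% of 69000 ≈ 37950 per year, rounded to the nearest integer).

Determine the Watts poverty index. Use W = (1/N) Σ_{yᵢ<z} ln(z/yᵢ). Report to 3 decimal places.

0.493

Below the line: 11×7500, 2×11500 (q = 13 of N = 41).
Log shortfalls: ln(37950/7500) = 1.6214 (×11); ln(37950/11500) = 1.1939 (×2).
W = 20.222876 / 41 = 0.493.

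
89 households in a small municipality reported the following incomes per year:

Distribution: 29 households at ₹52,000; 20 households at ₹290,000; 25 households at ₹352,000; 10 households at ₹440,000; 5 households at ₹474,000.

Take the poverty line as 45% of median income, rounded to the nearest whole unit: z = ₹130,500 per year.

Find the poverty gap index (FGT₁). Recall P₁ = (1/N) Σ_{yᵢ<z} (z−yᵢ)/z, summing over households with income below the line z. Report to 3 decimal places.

Below the line: 29×₹52,000 (q = 29 of N = 89).
Shortfall ratios: (130500−52000)/130500 = 0.6015 (×29).
Sum of shortfalls = 17.444444; P₁ averages over all N: 17.444444 / 89 = 0.196.

0.196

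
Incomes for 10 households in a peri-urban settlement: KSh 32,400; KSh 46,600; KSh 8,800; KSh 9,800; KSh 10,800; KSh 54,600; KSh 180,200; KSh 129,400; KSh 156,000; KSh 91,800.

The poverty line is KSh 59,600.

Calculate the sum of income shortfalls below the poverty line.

KSh 194,600

Incomes under z: KSh 8,800, KSh 9,800, KSh 10,800, KSh 32,400, KSh 46,600, KSh 54,600 (q = 6 of N = 10).
Individual gaps: 59600−8800 = 50800; 59600−9800 = 49800; 59600−10800 = 48800; 59600−32400 = 27200; 59600−46600 = 13000; 59600−54600 = 5000.
Aggregate gap = KSh 194,600.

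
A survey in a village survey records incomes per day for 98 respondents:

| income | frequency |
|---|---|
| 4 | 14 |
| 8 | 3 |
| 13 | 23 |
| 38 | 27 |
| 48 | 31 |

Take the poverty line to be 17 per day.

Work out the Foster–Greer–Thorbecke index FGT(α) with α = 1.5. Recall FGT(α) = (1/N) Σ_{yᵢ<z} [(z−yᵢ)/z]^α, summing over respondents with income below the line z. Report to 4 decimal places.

0.1341

Below z: 14×4, 3×8, 23×13 (q = 40 of N = 98).
Gap ratios (z−y)/z: (17−4)/17 = 0.7647 (×14); (17−8)/17 = 0.5294 (×3); (17−13)/17 = 0.2353 (×23).
Raised to α = 1.5: 0.66872 (×14); 0.38520 (×3); 0.11413 (×23).
Sum = 13.142725; FGT(1.5) = 13.142725 / 98 = 0.1341.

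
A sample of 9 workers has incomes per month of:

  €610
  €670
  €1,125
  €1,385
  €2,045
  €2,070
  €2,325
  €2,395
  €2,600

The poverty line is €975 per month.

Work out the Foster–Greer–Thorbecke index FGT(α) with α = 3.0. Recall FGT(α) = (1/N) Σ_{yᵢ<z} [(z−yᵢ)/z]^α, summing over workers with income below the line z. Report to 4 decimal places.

0.0092

Poor units: €610, €670 (q = 2 of N = 9).
Shortfall ratios: (975−610)/975 = 0.3744; (975−670)/975 = 0.3128.
Raised to α = 3.0: 0.05246; 0.03061.
Sum = 0.083076; FGT(3.0) = 0.083076 / 9 = 0.0092.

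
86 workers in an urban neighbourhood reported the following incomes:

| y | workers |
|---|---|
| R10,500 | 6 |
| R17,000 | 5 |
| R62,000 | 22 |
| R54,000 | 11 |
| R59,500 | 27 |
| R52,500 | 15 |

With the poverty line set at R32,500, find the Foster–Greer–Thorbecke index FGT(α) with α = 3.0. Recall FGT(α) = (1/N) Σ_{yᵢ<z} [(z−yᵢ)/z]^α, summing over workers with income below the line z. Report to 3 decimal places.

0.028

Incomes under z: 6×R10,500, 5×R17,000 (q = 11 of N = 86).
Relative gaps: (32500−10500)/32500 = 0.6769 (×6); (32500−17000)/32500 = 0.4769 (×5).
Raised to α = 3.0: 0.31018 (×6); 0.10848 (×5).
Sum = 2.403492; FGT(3.0) = 2.403492 / 86 = 0.028.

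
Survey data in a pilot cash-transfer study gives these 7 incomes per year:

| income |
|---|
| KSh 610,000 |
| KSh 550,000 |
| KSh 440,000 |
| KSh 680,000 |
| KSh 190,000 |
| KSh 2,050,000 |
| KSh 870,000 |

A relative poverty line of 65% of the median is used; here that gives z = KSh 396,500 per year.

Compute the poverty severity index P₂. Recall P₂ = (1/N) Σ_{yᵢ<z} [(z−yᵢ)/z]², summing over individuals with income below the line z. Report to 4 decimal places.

Incomes under z: KSh 190,000 (q = 1 of N = 7).
Shortfall ratios: (396500−190000)/396500 = 0.5208.
Squared: 0.2712.
Sum = 0.271240; P₂ = 0.271240 / 7 = 0.0387.

0.0387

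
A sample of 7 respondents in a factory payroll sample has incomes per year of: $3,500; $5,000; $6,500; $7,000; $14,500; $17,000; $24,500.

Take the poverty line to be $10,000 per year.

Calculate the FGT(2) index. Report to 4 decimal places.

0.1264

Poor units: $3,500, $5,000, $6,500, $7,000 (q = 4 of N = 7).
Normalized shortfalls: (10000−3500)/10000 = 0.6500; (10000−5000)/10000 = 0.5000; (10000−6500)/10000 = 0.3500; (10000−7000)/10000 = 0.3000.
Squared: 0.4225; 0.2500; 0.1225; 0.0900.
Sum = 0.885000; P₂ = 0.885000 / 7 = 0.1264.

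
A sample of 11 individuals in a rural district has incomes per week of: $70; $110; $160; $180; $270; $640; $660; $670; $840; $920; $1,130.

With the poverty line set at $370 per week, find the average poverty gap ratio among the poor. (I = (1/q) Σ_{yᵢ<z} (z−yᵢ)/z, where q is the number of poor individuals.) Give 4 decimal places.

Poor units: $70, $110, $160, $180, $270 (q = 5 of N = 11).
Relative gaps: 0.8108, 0.7027, 0.5676, 0.5135, 0.2703; sum = 2.864865.
I averages over the q = 5 poor units only: 2.864865 / 5 = 0.5730.

0.5730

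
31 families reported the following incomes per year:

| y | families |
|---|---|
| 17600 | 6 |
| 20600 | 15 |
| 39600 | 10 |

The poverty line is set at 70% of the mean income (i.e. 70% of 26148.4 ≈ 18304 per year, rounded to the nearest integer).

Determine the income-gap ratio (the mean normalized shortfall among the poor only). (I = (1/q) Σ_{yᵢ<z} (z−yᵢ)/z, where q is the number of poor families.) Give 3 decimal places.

Poor units: 6×17600 (q = 6 of N = 31).
Relative gaps: 0.0385 (×6); sum = 0.230769.
I averages over the q = 6 poor units only: 0.230769 / 6 = 0.038.

0.038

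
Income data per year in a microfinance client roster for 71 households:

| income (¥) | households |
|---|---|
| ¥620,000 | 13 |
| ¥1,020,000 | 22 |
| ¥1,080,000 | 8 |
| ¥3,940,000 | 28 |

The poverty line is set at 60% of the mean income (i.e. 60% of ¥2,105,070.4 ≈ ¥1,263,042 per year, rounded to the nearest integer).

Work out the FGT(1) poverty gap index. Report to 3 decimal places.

0.169

Incomes under z: 13×¥620,000, 22×¥1,020,000, 8×¥1,080,000 (q = 43 of N = 71).
Relative gaps: (1263042−620000)/1263042 = 0.5091 (×13); (1263042−1020000)/1263042 = 0.1924 (×22); (1263042−1080000)/1263042 = 0.1449 (×8).
Σ = 12.011323. Dividing by the full population N = 71 gives P₁ = 0.169.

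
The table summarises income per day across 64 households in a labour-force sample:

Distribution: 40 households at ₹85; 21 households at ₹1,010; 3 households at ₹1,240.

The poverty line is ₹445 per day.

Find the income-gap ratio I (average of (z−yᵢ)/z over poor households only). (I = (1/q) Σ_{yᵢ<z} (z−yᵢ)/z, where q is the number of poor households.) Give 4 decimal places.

Poor units: 40×₹85 (q = 40 of N = 64).
Shortfall ratios (z−y)/z: 0.8090 (×40); sum = 32.359551.
I averages over the q = 40 poor units only: 32.359551 / 40 = 0.8090.

0.8090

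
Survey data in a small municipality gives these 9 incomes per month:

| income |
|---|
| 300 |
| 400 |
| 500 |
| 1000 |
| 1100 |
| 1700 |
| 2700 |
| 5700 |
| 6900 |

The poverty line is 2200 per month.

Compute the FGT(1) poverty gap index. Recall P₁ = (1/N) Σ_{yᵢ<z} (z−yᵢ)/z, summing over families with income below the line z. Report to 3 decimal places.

0.414

Incomes under z: 300, 400, 500, 1000, 1100, 1700 (q = 6 of N = 9).
Normalized shortfalls: (2200−300)/2200 = 0.8636; (2200−400)/2200 = 0.8182; (2200−500)/2200 = 0.7727; (2200−1000)/2200 = 0.5455; (2200−1100)/2200 = 0.5000; (2200−1700)/2200 = 0.2273.
Sum of shortfalls = 3.727273; P₁ averages over all N: 3.727273 / 9 = 0.414.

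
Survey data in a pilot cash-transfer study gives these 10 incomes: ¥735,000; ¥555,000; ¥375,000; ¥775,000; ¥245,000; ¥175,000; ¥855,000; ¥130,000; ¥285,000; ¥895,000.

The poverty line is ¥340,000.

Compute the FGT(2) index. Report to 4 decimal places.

0.0721

Below z: ¥130,000, ¥175,000, ¥245,000, ¥285,000 (q = 4 of N = 10).
Shortfall ratios: (340000−130000)/340000 = 0.6176; (340000−175000)/340000 = 0.4853; (340000−245000)/340000 = 0.2794; (340000−285000)/340000 = 0.1618.
Squared: 0.3815; 0.2355; 0.0781; 0.0262.
Sum = 0.721237; P₂ = 0.721237 / 10 = 0.0721.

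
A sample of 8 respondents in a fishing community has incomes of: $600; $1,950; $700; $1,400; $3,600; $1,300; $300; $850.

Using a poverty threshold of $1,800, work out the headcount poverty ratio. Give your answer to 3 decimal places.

6 of the 8 respondents have income below $1,800.
H = 6/8 = 0.750.

0.750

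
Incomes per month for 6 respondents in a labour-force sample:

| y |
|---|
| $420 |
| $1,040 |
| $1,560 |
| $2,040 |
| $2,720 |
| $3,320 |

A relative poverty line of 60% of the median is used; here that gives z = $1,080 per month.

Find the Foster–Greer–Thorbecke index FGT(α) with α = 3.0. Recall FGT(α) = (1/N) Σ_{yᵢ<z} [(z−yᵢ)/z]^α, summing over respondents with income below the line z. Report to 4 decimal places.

0.0380

Poor units: $420, $1,040 (q = 2 of N = 6).
Gap ratios (z−y)/z: (1080−420)/1080 = 0.6111; (1080−1040)/1080 = 0.0370.
Raised to α = 3.0: 0.22822; 0.00005.
Sum = 0.228274; FGT(3.0) = 0.228274 / 6 = 0.0380.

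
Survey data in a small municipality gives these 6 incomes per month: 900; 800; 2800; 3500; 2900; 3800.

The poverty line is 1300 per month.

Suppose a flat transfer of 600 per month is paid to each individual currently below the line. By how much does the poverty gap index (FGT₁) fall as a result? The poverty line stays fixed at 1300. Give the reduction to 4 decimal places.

Before: below the line — 800, 900; poverty gap index (FGT₁) = 0.115385.
After the 600 transfer: below the line — none; poverty gap index (FGT₁) = 0.000000.
Reduction = 0.115385 − 0.000000 = 0.1154.

0.1154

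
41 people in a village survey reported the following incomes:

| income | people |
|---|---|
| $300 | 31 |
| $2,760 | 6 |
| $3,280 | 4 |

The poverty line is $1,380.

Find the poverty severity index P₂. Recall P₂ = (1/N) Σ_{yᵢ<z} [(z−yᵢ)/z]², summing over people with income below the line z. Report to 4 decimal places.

Poor units: 31×$300 (q = 31 of N = 41).
Shortfall ratios: (1380−300)/1380 = 0.7826 (×31).
Squared: 0.6125 (×31).
Sum = 18.986767; P₂ = 18.986767 / 41 = 0.4631.

0.4631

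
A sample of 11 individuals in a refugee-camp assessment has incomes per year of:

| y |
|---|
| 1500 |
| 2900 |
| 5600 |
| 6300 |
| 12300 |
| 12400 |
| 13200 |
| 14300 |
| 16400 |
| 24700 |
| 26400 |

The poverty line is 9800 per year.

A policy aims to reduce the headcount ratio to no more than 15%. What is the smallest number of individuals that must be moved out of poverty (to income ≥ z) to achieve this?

3

4 of the 11 individuals are poor, so H = 4/11 = 0.364.
A headcount ratio of at most 15% allows at most ⌊0.15 × 11⌋ = 1 poor individuals.
So at least 4 − 1 = 3 must be lifted.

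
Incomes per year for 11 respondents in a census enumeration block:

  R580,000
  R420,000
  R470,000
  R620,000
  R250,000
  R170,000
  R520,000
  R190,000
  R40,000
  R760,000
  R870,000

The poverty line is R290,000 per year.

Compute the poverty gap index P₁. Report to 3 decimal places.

Poor units: R40,000, R170,000, R190,000, R250,000 (q = 4 of N = 11).
Gap ratios (z−y)/z: (290000−40000)/290000 = 0.8621; (290000−170000)/290000 = 0.4138; (290000−190000)/290000 = 0.3448; (290000−250000)/290000 = 0.1379.
Sum of shortfalls = 1.758621; P₁ averages over all N: 1.758621 / 11 = 0.160.

0.160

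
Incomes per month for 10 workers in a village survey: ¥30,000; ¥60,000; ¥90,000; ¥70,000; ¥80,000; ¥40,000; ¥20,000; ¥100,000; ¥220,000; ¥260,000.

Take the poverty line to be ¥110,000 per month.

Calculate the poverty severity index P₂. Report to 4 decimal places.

Incomes under z: ¥20,000, ¥30,000, ¥40,000, ¥60,000, ¥70,000, ¥80,000, ¥90,000, ¥100,000 (q = 8 of N = 10).
Normalized shortfalls: (110000−20000)/110000 = 0.8182; (110000−30000)/110000 = 0.7273; (110000−40000)/110000 = 0.6364; (110000−60000)/110000 = 0.4545; (110000−70000)/110000 = 0.3636; (110000−80000)/110000 = 0.2727; (110000−90000)/110000 = 0.1818; (110000−100000)/110000 = 0.0909.
Squared: 0.6694; 0.5289; 0.4050; 0.2066; 0.1322; 0.0744; 0.0331; 0.0083.
Sum = 2.057851; P₂ = 2.057851 / 10 = 0.2058.

0.2058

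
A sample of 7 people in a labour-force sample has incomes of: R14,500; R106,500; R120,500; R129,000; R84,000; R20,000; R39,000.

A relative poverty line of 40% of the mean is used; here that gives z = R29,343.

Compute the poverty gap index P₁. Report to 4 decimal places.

Below z: R14,500, R20,000 (q = 2 of N = 7).
Gap ratios (z−y)/z: (29343−14500)/29343 = 0.5058; (29343−20000)/29343 = 0.3184.
Σ = 0.824251. Dividing by the full population N = 7 gives P₁ = 0.1178.

0.1178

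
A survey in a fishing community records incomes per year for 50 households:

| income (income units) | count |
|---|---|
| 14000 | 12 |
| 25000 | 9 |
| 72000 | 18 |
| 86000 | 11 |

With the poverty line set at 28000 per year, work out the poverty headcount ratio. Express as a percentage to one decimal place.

21 of the 50 households have income below 28000.
H = 21/50 = 42.0%.

42.0%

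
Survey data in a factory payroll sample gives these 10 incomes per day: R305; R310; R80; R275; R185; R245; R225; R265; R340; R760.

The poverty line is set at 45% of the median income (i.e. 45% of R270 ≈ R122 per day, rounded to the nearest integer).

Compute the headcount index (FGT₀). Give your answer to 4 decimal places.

0.1000

1 of the 10 families have income below R122.
H = 1/10 = 0.1000.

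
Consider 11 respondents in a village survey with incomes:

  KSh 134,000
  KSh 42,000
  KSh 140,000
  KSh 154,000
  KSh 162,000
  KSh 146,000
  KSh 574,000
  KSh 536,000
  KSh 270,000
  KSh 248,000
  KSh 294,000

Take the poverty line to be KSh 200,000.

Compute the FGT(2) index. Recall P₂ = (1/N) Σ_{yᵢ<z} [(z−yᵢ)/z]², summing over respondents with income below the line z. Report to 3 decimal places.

0.090

Below the line: KSh 42,000, KSh 134,000, KSh 140,000, KSh 146,000, KSh 154,000, KSh 162,000 (q = 6 of N = 11).
Relative gaps: (200000−42000)/200000 = 0.7900; (200000−134000)/200000 = 0.3300; (200000−140000)/200000 = 0.3000; (200000−146000)/200000 = 0.2700; (200000−154000)/200000 = 0.2300; (200000−162000)/200000 = 0.1900.
Squared: 0.6241; 0.1089; 0.0900; 0.0729; 0.0529; 0.0361.
Sum = 0.984900; P₂ = 0.984900 / 11 = 0.090.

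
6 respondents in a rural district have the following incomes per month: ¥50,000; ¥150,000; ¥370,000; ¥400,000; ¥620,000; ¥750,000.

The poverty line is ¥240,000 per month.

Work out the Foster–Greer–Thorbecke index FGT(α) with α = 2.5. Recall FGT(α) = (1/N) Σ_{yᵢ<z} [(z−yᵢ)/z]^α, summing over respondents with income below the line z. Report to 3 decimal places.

Incomes under z: ¥50,000, ¥150,000 (q = 2 of N = 6).
Relative gaps: (240000−50000)/240000 = 0.7917; (240000−150000)/240000 = 0.3750.
Raised to α = 2.5: 0.55764; 0.08611.
Sum = 0.643757; FGT(2.5) = 0.643757 / 6 = 0.107.

0.107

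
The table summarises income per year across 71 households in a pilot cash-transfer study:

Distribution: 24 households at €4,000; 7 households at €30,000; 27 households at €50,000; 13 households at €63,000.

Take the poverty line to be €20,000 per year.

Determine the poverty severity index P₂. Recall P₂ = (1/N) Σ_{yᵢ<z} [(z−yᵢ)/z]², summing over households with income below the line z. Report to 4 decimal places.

Incomes under z: 24×€4,000 (q = 24 of N = 71).
Gap ratios (z−y)/z: (20000−4000)/20000 = 0.8000 (×24).
Squared: 0.6400 (×24).
Sum = 15.360000; P₂ = 15.360000 / 71 = 0.2163.

0.2163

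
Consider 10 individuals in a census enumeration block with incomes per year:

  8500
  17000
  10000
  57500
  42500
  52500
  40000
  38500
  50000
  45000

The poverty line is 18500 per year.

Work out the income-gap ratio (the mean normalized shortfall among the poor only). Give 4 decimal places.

Incomes under z: 8500, 10000, 17000 (q = 3 of N = 10).
Relative gaps: 0.5405, 0.4595, 0.0811; sum = 1.081081.
The income-gap ratio divides by q (the poor only): 1.081081 / 3 = 0.3604.

0.3604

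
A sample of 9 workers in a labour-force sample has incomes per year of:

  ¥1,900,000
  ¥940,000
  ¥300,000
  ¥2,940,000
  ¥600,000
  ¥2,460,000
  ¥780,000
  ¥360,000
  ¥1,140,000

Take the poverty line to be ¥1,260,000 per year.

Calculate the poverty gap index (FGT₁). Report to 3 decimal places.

Below z: ¥300,000, ¥360,000, ¥600,000, ¥780,000, ¥940,000, ¥1,140,000 (q = 6 of N = 9).
Relative gaps: (1260000−300000)/1260000 = 0.7619; (1260000−360000)/1260000 = 0.7143; (1260000−600000)/1260000 = 0.5238; (1260000−780000)/1260000 = 0.3810; (1260000−940000)/1260000 = 0.2540; (1260000−1140000)/1260000 = 0.0952.
Σ = 2.730159. Dividing by the full population N = 9 gives P₁ = 0.303.

0.303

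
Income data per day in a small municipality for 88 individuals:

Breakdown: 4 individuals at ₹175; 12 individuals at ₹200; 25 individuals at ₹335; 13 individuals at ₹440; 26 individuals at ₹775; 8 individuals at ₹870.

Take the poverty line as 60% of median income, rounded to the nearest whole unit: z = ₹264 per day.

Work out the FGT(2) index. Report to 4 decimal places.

Incomes under z: 4×₹175, 12×₹200 (q = 16 of N = 88).
Relative gaps: (264−175)/264 = 0.3371 (×4); (264−200)/264 = 0.2424 (×12).
Squared: 0.1137 (×4); 0.0588 (×12).
Sum = 1.159837; P₂ = 1.159837 / 88 = 0.0132.

0.0132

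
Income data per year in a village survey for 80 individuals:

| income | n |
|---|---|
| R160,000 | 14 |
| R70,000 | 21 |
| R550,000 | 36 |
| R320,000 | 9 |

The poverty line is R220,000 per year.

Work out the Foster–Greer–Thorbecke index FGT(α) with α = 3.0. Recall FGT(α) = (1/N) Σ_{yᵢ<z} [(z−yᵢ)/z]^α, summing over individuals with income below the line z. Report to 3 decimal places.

0.087

Incomes under z: 21×R70,000, 14×R160,000 (q = 35 of N = 80).
Gap ratios (z−y)/z: (220000−70000)/220000 = 0.6818 (×21); (220000−160000)/220000 = 0.2727 (×14).
Raised to α = 3.0: 0.31696 (×21); 0.02029 (×14).
Sum = 6.940177; FGT(3.0) = 6.940177 / 80 = 0.087.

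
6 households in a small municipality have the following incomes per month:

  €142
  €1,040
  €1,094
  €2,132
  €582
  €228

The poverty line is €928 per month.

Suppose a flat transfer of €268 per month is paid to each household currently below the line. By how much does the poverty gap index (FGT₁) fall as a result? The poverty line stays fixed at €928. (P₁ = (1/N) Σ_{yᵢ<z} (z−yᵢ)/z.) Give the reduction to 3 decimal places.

0.144

Before: below the line — €142, €228, €582; poverty gap index (FGT₁) = 0.32902.
After the €268 transfer: below the line — €410, €496, €850; poverty gap index (FGT₁) = 0.18463.
Reduction = 0.32902 − 0.18463 = 0.144.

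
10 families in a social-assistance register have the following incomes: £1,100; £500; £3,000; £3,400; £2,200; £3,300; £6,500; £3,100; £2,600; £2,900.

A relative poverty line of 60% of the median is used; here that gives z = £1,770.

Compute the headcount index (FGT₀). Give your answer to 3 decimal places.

2 of the 10 families have income below £1,770.
H = 2/10 = 0.200.

0.200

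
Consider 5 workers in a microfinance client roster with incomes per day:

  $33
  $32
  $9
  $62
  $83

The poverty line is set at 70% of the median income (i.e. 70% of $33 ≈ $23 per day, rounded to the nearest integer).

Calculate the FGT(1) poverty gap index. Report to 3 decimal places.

0.122

Poor units: $9 (q = 1 of N = 5).
Shortfall ratios: (23−9)/23 = 0.6087.
Σ = 0.608696. Dividing by the full population N = 5 gives P₁ = 0.122.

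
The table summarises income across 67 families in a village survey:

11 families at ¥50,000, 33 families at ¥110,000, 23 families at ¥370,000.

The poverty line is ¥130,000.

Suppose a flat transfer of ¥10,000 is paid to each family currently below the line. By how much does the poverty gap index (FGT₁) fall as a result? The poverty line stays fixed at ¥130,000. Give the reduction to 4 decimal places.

Before: below the line — 11×¥50,000, 33×¥110,000; poverty gap index (FGT₁) = 0.176808.
After the ¥10,000 transfer: below the line — 11×¥60,000, 33×¥120,000; poverty gap index (FGT₁) = 0.126292.
Reduction = 0.176808 − 0.126292 = 0.0505.

0.0505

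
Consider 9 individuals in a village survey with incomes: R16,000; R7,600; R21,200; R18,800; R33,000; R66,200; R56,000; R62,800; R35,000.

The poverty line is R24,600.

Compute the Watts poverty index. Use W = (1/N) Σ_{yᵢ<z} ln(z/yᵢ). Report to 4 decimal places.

0.2247

Poor units: R7,600, R16,000, R18,800, R21,200 (q = 4 of N = 9).
ln(z/y) terms: ln(24600/7600) = 1.1746; ln(24600/16000) = 0.4302; ln(24600/18800) = 0.2689; ln(24600/21200) = 0.1487.
W = 2.022391 / 9 = 0.2247.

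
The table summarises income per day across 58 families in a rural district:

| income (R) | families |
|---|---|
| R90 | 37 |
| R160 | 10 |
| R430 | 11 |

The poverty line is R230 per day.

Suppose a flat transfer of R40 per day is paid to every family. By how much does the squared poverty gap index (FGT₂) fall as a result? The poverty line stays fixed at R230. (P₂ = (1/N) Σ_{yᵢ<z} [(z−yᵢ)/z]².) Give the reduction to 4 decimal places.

0.1288

Before: below the line — 37×R90, 10×R160; squared poverty gap index (FGT₂) = 0.252330.
After the R40 transfer: below the line — 37×R130, 10×R200; squared poverty gap index (FGT₂) = 0.123525.
Reduction = 0.252330 − 0.123525 = 0.1288.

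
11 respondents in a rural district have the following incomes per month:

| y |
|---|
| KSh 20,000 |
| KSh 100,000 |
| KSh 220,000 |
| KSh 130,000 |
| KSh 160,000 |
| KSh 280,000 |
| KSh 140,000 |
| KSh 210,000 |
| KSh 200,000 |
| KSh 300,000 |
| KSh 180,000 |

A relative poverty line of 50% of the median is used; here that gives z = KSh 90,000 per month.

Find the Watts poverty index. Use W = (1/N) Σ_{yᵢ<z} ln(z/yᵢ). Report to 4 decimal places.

Incomes under z: KSh 20,000 (q = 1 of N = 11).
Log gaps: ln(90000/20000) = 1.5041.
W = 1.504077 / 11 = 0.1367.

0.1367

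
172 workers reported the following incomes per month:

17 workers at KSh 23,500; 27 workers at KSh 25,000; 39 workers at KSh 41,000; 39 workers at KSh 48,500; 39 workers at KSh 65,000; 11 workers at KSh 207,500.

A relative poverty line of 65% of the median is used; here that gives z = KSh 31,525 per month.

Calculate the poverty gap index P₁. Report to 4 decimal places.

Below z: 17×KSh 23,500, 27×KSh 25,000 (q = 44 of N = 172).
Normalized shortfalls: (31525−23500)/31525 = 0.2546 (×17); (31525−25000)/31525 = 0.2070 (×27).
Sum of shortfalls = 9.915940; P₁ averages over all N: 9.915940 / 172 = 0.0577.

0.0577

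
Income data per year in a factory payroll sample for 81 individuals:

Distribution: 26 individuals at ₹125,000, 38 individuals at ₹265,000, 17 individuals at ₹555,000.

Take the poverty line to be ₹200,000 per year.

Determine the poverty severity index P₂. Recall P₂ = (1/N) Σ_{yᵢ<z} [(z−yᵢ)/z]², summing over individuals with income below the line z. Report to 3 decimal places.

Below the line: 26×₹125,000 (q = 26 of N = 81).
Gap ratios (z−y)/z: (200000−125000)/200000 = 0.3750 (×26).
Squared: 0.1406 (×26).
Sum = 3.656250; P₂ = 3.656250 / 81 = 0.045.

0.045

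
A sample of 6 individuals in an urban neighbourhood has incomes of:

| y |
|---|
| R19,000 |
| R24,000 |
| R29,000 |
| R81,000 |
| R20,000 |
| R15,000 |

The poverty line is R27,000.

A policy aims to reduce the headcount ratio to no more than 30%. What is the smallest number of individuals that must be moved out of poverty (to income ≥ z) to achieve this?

3

Currently q = 4 of N = 6 are below the line (H = 0.667).
A headcount ratio of at most 30% allows at most ⌊0.30 × 6⌋ = 1 poor individuals.
So at least 4 − 1 = 3 must be lifted.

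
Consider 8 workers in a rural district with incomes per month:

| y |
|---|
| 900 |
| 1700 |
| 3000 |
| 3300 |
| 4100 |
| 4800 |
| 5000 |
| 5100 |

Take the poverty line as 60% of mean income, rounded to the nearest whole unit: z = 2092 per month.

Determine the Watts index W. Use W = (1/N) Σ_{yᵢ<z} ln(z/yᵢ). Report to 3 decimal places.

0.131

Incomes under z: 900, 1700 (q = 2 of N = 8).
ln(z/y) terms: ln(2092/900) = 0.8435; ln(2092/1700) = 0.2075.
W = 1.050973 / 8 = 0.131.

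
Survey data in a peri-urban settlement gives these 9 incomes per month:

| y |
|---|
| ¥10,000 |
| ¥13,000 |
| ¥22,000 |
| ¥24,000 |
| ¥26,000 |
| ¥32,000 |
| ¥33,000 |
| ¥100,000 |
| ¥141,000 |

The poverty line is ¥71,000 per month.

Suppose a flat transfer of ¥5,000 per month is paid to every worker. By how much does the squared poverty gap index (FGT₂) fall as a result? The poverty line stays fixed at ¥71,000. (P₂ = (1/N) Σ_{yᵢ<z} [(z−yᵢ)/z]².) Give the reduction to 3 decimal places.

0.070

Before: below the line — ¥10,000, ¥13,000, ¥22,000, ¥24,000, ¥26,000, ¥32,000, ¥33,000; squared poverty gap index (FGT₂) = 0.36776.
After the ¥5,000 transfer: below the line — ¥15,000, ¥18,000, ¥27,000, ¥29,000, ¥31,000, ¥37,000, ¥38,000; squared poverty gap index (FGT₂) = 0.29734.
Reduction = 0.36776 − 0.29734 = 0.070.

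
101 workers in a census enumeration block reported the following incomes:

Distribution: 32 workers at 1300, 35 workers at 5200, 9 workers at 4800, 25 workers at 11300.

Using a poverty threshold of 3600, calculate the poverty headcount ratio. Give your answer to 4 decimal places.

0.3168

32 of the 101 workers have income below 3600.
H = 32/101 = 0.3168.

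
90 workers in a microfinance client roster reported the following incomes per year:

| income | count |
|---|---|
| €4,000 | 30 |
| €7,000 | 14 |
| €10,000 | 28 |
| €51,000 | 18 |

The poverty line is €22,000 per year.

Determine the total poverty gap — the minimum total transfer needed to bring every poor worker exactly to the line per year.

€1,086,000

Below z: 30×€4,000, 14×€7,000, 28×€10,000 (q = 72 of N = 90).
Individual gaps: 30×(22000−4000) = 540000; 14×(22000−7000) = 210000; 28×(22000−10000) = 336000.
Aggregate gap = €1,086,000.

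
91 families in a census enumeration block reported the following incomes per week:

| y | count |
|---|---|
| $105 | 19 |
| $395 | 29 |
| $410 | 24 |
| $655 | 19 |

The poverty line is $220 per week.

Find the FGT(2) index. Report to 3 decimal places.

0.057

Below the line: 19×$105 (q = 19 of N = 91).
Normalized shortfalls: (220−105)/220 = 0.5227 (×19).
Squared: 0.2732 (×19).
Sum = 5.191632; P₂ = 5.191632 / 91 = 0.057.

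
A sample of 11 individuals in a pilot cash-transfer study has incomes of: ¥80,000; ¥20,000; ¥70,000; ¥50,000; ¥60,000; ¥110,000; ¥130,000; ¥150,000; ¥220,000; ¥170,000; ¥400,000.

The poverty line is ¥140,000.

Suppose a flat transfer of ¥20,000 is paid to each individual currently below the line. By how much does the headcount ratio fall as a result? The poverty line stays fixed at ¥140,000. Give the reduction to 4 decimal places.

Before: below the line — ¥20,000, ¥50,000, ¥60,000, ¥70,000, ¥80,000, ¥110,000, ¥130,000; headcount ratio = 0.636364.
After the ¥20,000 transfer: below the line — ¥40,000, ¥70,000, ¥80,000, ¥90,000, ¥100,000, ¥130,000; headcount ratio = 0.545455.
Reduction = 0.636364 − 0.545455 = 0.0909.

0.0909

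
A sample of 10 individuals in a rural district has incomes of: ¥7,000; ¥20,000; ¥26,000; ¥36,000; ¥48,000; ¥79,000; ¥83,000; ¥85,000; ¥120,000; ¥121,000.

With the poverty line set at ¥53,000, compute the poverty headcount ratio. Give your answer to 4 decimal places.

5 of the 10 individuals have income below ¥53,000.
H = 5/10 = 0.5000.

0.5000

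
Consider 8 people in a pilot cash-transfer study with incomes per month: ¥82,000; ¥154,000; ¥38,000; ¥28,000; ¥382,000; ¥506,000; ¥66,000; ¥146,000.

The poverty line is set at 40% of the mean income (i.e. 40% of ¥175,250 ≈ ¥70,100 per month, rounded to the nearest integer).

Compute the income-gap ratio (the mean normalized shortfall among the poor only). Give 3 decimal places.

0.372

Poor units: ¥28,000, ¥38,000, ¥66,000 (q = 3 of N = 8).
Shortfall ratios (z−y)/z: 0.6006, 0.4579, 0.0585; sum = 1.116976.
I averages over the q = 3 poor units only: 1.116976 / 3 = 0.372.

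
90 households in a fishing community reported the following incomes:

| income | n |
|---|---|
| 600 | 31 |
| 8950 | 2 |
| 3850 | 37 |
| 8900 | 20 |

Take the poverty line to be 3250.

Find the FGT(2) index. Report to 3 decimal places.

0.229

Poor units: 31×600 (q = 31 of N = 90).
Shortfall ratios: (3250−600)/3250 = 0.8154 (×31).
Squared: 0.6649 (×31).
Sum = 20.610414; P₂ = 20.610414 / 90 = 0.229.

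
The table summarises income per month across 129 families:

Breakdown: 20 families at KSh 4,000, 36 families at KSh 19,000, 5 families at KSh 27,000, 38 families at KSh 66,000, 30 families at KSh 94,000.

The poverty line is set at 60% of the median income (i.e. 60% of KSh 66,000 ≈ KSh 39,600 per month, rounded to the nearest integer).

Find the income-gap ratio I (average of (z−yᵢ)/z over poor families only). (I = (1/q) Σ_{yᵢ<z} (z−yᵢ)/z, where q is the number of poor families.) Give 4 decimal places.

Below z: 20×KSh 4,000, 36×KSh 19,000, 5×KSh 27,000 (q = 61 of N = 129).
Relative gaps: 0.8990 (×20), 0.5202 (×36), 0.3182 (×5); sum = 38.297980.
The income-gap ratio divides by q (the poor only): 38.297980 / 61 = 0.6278.

0.6278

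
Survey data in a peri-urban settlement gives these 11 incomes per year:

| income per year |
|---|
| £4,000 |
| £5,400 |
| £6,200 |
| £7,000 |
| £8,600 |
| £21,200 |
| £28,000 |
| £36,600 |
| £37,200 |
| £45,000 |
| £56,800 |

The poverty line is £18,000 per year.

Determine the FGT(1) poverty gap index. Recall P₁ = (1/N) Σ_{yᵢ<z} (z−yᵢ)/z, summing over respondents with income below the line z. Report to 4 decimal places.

Below the line: £4,000, £5,400, £6,200, £7,000, £8,600 (q = 5 of N = 11).
Shortfall ratios: (18000−4000)/18000 = 0.7778; (18000−5400)/18000 = 0.7000; (18000−6200)/18000 = 0.6556; (18000−7000)/18000 = 0.6111; (18000−8600)/18000 = 0.5222.
Sum of shortfalls = 3.266667; P₁ averages over all N: 3.266667 / 11 = 0.2970.

0.2970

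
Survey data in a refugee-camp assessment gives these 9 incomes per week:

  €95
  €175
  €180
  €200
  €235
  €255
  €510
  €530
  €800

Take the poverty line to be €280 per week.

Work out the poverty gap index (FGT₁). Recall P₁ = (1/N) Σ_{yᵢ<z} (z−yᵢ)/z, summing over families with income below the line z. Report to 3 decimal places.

Poor units: €95, €175, €180, €200, €235, €255 (q = 6 of N = 9).
Gap ratios (z−y)/z: (280−95)/280 = 0.6607; (280−175)/280 = 0.3750; (280−180)/280 = 0.3571; (280−200)/280 = 0.2857; (280−235)/280 = 0.1607; (280−255)/280 = 0.0893.
Sum of shortfalls = 1.928571; P₁ averages over all N: 1.928571 / 9 = 0.214.

0.214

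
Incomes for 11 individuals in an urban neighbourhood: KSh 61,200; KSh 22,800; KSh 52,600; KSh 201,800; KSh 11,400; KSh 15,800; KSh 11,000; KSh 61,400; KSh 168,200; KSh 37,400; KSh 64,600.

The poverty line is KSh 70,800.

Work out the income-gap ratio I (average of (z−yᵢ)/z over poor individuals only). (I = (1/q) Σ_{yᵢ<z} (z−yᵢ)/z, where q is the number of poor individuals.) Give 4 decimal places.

Poor units: KSh 11,000, KSh 11,400, KSh 15,800, KSh 22,800, KSh 37,400, KSh 52,600, KSh 61,200, KSh 61,400, KSh 64,600 (q = 9 of N = 11).
Shortfall ratios (z−y)/z: 0.8446, 0.8390, 0.7768, 0.6780, 0.4718, 0.2571, 0.1356, 0.1328, 0.0876; sum = 4.223164.
The income-gap ratio divides by q (the poor only): 4.223164 / 9 = 0.4692.

0.4692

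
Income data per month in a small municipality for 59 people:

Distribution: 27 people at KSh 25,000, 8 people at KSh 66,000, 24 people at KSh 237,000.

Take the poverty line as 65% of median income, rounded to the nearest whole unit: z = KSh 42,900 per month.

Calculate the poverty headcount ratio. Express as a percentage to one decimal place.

45.8%

27 of the 59 people have income below KSh 42,900.
H = 27/59 = 45.8%.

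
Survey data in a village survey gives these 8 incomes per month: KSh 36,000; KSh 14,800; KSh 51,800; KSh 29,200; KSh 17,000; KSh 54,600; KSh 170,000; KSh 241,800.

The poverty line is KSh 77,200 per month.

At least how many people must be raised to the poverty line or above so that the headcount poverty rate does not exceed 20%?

6 of the 8 people are poor, so H = 6/8 = 0.750.
A headcount ratio of at most 20% allows at most ⌊0.20 × 8⌋ = 1 poor people.
So at least 6 − 1 = 5 must be lifted.

5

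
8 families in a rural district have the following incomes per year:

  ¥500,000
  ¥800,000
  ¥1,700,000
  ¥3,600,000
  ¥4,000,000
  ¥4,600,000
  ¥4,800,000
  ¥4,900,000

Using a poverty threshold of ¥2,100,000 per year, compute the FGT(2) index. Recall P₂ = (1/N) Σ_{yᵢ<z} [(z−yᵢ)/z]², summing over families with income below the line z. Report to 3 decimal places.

0.125

Poor units: ¥500,000, ¥800,000, ¥1,700,000 (q = 3 of N = 8).
Shortfall ratios: (2100000−500000)/2100000 = 0.7619; (2100000−800000)/2100000 = 0.6190; (2100000−1700000)/2100000 = 0.1905.
Squared: 0.5805; 0.3832; 0.0363.
Sum = 1.000000; P₂ = 1.000000 / 8 = 0.125.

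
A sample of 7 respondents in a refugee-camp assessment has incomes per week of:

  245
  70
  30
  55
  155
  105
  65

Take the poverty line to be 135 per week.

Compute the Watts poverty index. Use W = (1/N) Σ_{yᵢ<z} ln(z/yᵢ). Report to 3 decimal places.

0.577

Below z: 30, 55, 65, 70, 105 (q = 5 of N = 7).
Log gaps: ln(135/30) = 1.5041; ln(135/55) = 0.8979; ln(135/65) = 0.7309; ln(135/70) = 0.6568; ln(135/105) = 0.2513.
W = 4.041000 / 7 = 0.577.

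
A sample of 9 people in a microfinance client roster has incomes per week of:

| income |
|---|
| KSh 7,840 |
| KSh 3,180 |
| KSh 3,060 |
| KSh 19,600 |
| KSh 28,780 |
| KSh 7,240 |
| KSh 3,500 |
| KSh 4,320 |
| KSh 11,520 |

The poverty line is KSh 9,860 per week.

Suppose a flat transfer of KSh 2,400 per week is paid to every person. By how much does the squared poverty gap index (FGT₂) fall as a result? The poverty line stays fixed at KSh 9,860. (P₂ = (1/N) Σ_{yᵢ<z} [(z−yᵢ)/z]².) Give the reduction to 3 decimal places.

Before: below the line — KSh 3,060, KSh 3,180, KSh 3,500, KSh 4,320, KSh 7,240, KSh 7,840; squared poverty gap index (FGT₂) = 0.19766.
After the KSh 2,400 transfer: below the line — KSh 5,460, KSh 5,580, KSh 5,900, KSh 6,720, KSh 9,640; squared poverty gap index (FGT₂) = 0.07231.
Reduction = 0.19766 − 0.07231 = 0.125.

0.125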